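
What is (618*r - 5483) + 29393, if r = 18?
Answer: 35034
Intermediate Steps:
(618*r - 5483) + 29393 = (618*18 - 5483) + 29393 = (11124 - 5483) + 29393 = 5641 + 29393 = 35034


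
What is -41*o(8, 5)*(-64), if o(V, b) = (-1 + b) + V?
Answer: 31488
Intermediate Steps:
o(V, b) = -1 + V + b
-41*o(8, 5)*(-64) = -41*(-1 + 8 + 5)*(-64) = -41*12*(-64) = -492*(-64) = 31488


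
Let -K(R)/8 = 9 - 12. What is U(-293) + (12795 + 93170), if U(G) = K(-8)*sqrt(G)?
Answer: 105965 + 24*I*sqrt(293) ≈ 1.0597e+5 + 410.81*I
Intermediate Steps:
K(R) = 24 (K(R) = -8*(9 - 12) = -8*(-3) = 24)
U(G) = 24*sqrt(G)
U(-293) + (12795 + 93170) = 24*sqrt(-293) + (12795 + 93170) = 24*(I*sqrt(293)) + 105965 = 24*I*sqrt(293) + 105965 = 105965 + 24*I*sqrt(293)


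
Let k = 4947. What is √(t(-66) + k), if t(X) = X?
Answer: √4881 ≈ 69.864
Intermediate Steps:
√(t(-66) + k) = √(-66 + 4947) = √4881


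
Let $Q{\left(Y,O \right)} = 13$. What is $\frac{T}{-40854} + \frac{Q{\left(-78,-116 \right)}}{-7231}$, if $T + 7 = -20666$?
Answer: $\frac{49651787}{98471758} \approx 0.50422$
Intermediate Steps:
$T = -20673$ ($T = -7 - 20666 = -20673$)
$\frac{T}{-40854} + \frac{Q{\left(-78,-116 \right)}}{-7231} = - \frac{20673}{-40854} + \frac{13}{-7231} = \left(-20673\right) \left(- \frac{1}{40854}\right) + 13 \left(- \frac{1}{7231}\right) = \frac{6891}{13618} - \frac{13}{7231} = \frac{49651787}{98471758}$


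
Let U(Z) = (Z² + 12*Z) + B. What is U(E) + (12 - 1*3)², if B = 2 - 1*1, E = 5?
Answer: 167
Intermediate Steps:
B = 1 (B = 2 - 1 = 1)
U(Z) = 1 + Z² + 12*Z (U(Z) = (Z² + 12*Z) + 1 = 1 + Z² + 12*Z)
U(E) + (12 - 1*3)² = (1 + 5² + 12*5) + (12 - 1*3)² = (1 + 25 + 60) + (12 - 3)² = 86 + 9² = 86 + 81 = 167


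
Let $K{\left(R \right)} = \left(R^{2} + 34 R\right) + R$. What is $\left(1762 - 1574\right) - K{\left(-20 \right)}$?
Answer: $488$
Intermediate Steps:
$K{\left(R \right)} = R^{2} + 35 R$
$\left(1762 - 1574\right) - K{\left(-20 \right)} = \left(1762 - 1574\right) - - 20 \left(35 - 20\right) = \left(1762 - 1574\right) - \left(-20\right) 15 = 188 - -300 = 188 + 300 = 488$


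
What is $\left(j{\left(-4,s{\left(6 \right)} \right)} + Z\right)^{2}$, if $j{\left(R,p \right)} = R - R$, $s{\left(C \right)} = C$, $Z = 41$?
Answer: $1681$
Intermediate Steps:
$j{\left(R,p \right)} = 0$
$\left(j{\left(-4,s{\left(6 \right)} \right)} + Z\right)^{2} = \left(0 + 41\right)^{2} = 41^{2} = 1681$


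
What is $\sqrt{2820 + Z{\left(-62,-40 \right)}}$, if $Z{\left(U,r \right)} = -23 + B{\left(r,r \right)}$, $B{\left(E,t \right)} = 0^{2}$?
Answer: $\sqrt{2797} \approx 52.887$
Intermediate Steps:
$B{\left(E,t \right)} = 0$
$Z{\left(U,r \right)} = -23$ ($Z{\left(U,r \right)} = -23 + 0 = -23$)
$\sqrt{2820 + Z{\left(-62,-40 \right)}} = \sqrt{2820 - 23} = \sqrt{2797}$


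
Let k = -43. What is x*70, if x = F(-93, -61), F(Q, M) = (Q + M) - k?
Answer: -7770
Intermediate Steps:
F(Q, M) = 43 + M + Q (F(Q, M) = (Q + M) - 1*(-43) = (M + Q) + 43 = 43 + M + Q)
x = -111 (x = 43 - 61 - 93 = -111)
x*70 = -111*70 = -7770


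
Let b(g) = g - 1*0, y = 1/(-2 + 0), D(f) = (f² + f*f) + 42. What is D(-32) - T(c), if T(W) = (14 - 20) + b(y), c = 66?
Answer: 4193/2 ≈ 2096.5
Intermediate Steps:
D(f) = 42 + 2*f² (D(f) = (f² + f²) + 42 = 2*f² + 42 = 42 + 2*f²)
y = -½ (y = 1/(-2) = -½ ≈ -0.50000)
b(g) = g (b(g) = g + 0 = g)
T(W) = -13/2 (T(W) = (14 - 20) - ½ = -6 - ½ = -13/2)
D(-32) - T(c) = (42 + 2*(-32)²) - 1*(-13/2) = (42 + 2*1024) + 13/2 = (42 + 2048) + 13/2 = 2090 + 13/2 = 4193/2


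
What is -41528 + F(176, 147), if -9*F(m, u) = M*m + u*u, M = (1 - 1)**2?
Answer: -43929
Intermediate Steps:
M = 0 (M = 0**2 = 0)
F(m, u) = -u**2/9 (F(m, u) = -(0*m + u*u)/9 = -(0 + u**2)/9 = -u**2/9)
-41528 + F(176, 147) = -41528 - 1/9*147**2 = -41528 - 1/9*21609 = -41528 - 2401 = -43929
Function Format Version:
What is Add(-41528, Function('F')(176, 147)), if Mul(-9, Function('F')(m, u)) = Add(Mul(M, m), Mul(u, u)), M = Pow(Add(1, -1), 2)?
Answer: -43929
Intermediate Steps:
M = 0 (M = Pow(0, 2) = 0)
Function('F')(m, u) = Mul(Rational(-1, 9), Pow(u, 2)) (Function('F')(m, u) = Mul(Rational(-1, 9), Add(Mul(0, m), Mul(u, u))) = Mul(Rational(-1, 9), Add(0, Pow(u, 2))) = Mul(Rational(-1, 9), Pow(u, 2)))
Add(-41528, Function('F')(176, 147)) = Add(-41528, Mul(Rational(-1, 9), Pow(147, 2))) = Add(-41528, Mul(Rational(-1, 9), 21609)) = Add(-41528, -2401) = -43929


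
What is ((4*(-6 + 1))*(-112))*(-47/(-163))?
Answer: 105280/163 ≈ 645.89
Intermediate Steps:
((4*(-6 + 1))*(-112))*(-47/(-163)) = ((4*(-5))*(-112))*(-47*(-1/163)) = -20*(-112)*(47/163) = 2240*(47/163) = 105280/163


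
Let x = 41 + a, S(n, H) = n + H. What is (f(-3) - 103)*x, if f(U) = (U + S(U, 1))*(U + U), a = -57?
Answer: 1168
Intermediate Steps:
S(n, H) = H + n
f(U) = 2*U*(1 + 2*U) (f(U) = (U + (1 + U))*(U + U) = (1 + 2*U)*(2*U) = 2*U*(1 + 2*U))
x = -16 (x = 41 - 57 = -16)
(f(-3) - 103)*x = (2*(-3)*(1 + 2*(-3)) - 103)*(-16) = (2*(-3)*(1 - 6) - 103)*(-16) = (2*(-3)*(-5) - 103)*(-16) = (30 - 103)*(-16) = -73*(-16) = 1168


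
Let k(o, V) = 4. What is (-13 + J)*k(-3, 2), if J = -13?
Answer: -104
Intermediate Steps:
(-13 + J)*k(-3, 2) = (-13 - 13)*4 = -26*4 = -104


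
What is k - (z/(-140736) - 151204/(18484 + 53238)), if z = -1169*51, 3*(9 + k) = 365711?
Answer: 615202802488801/5046933696 ≈ 1.2190e+5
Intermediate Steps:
k = 365684/3 (k = -9 + (⅓)*365711 = -9 + 365711/3 = 365684/3 ≈ 1.2189e+5)
z = -59619
k - (z/(-140736) - 151204/(18484 + 53238)) = 365684/3 - (-59619/(-140736) - 151204/(18484 + 53238)) = 365684/3 - (-59619*(-1/140736) - 151204/71722) = 365684/3 - (19873/46912 - 151204*1/71722) = 365684/3 - (19873/46912 - 75602/35861) = 365684/3 - 1*(-2833975371/1682311232) = 365684/3 + 2833975371/1682311232 = 615202802488801/5046933696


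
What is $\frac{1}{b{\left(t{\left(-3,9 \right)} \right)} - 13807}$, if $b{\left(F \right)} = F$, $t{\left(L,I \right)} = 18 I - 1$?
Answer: $- \frac{1}{13646} \approx -7.3282 \cdot 10^{-5}$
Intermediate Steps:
$t{\left(L,I \right)} = -1 + 18 I$
$\frac{1}{b{\left(t{\left(-3,9 \right)} \right)} - 13807} = \frac{1}{\left(-1 + 18 \cdot 9\right) - 13807} = \frac{1}{\left(-1 + 162\right) - 13807} = \frac{1}{161 - 13807} = \frac{1}{-13646} = - \frac{1}{13646}$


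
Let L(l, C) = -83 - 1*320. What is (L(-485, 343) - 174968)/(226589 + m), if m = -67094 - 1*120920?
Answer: -175371/38575 ≈ -4.5462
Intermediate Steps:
m = -188014 (m = -67094 - 120920 = -188014)
L(l, C) = -403 (L(l, C) = -83 - 320 = -403)
(L(-485, 343) - 174968)/(226589 + m) = (-403 - 174968)/(226589 - 188014) = -175371/38575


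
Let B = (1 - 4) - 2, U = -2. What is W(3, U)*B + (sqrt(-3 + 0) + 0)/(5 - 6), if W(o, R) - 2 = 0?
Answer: -10 - I*sqrt(3) ≈ -10.0 - 1.732*I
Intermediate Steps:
B = -5 (B = -3 - 2 = -5)
W(o, R) = 2 (W(o, R) = 2 + 0 = 2)
W(3, U)*B + (sqrt(-3 + 0) + 0)/(5 - 6) = 2*(-5) + (sqrt(-3 + 0) + 0)/(5 - 6) = -10 + (sqrt(-3) + 0)/(-1) = -10 + (I*sqrt(3) + 0)*(-1) = -10 + (I*sqrt(3))*(-1) = -10 - I*sqrt(3)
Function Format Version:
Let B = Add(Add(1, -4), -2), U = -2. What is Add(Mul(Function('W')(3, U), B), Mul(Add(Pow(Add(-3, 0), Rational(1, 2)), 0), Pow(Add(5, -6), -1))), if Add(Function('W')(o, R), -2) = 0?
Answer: Add(-10, Mul(-1, I, Pow(3, Rational(1, 2)))) ≈ Add(-10.000, Mul(-1.7320, I))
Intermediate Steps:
B = -5 (B = Add(-3, -2) = -5)
Function('W')(o, R) = 2 (Function('W')(o, R) = Add(2, 0) = 2)
Add(Mul(Function('W')(3, U), B), Mul(Add(Pow(Add(-3, 0), Rational(1, 2)), 0), Pow(Add(5, -6), -1))) = Add(Mul(2, -5), Mul(Add(Pow(Add(-3, 0), Rational(1, 2)), 0), Pow(Add(5, -6), -1))) = Add(-10, Mul(Add(Pow(-3, Rational(1, 2)), 0), Pow(-1, -1))) = Add(-10, Mul(Add(Mul(I, Pow(3, Rational(1, 2))), 0), -1)) = Add(-10, Mul(Mul(I, Pow(3, Rational(1, 2))), -1)) = Add(-10, Mul(-1, I, Pow(3, Rational(1, 2))))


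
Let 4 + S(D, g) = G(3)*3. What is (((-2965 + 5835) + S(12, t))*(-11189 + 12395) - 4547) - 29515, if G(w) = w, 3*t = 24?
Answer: 3433188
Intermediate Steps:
t = 8 (t = (⅓)*24 = 8)
S(D, g) = 5 (S(D, g) = -4 + 3*3 = -4 + 9 = 5)
(((-2965 + 5835) + S(12, t))*(-11189 + 12395) - 4547) - 29515 = (((-2965 + 5835) + 5)*(-11189 + 12395) - 4547) - 29515 = ((2870 + 5)*1206 - 4547) - 29515 = (2875*1206 - 4547) - 29515 = (3467250 - 4547) - 29515 = 3462703 - 29515 = 3433188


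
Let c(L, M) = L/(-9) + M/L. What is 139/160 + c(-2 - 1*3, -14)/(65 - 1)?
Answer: 2653/2880 ≈ 0.92118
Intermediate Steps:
c(L, M) = -L/9 + M/L (c(L, M) = L*(-⅑) + M/L = -L/9 + M/L)
139/160 + c(-2 - 1*3, -14)/(65 - 1) = 139/160 + (-(-2 - 1*3)/9 - 14/(-2 - 1*3))/(65 - 1) = 139*(1/160) + (-(-2 - 3)/9 - 14/(-2 - 3))/64 = 139/160 + (-⅑*(-5) - 14/(-5))*(1/64) = 139/160 + (5/9 - 14*(-⅕))*(1/64) = 139/160 + (5/9 + 14/5)*(1/64) = 139/160 + (151/45)*(1/64) = 139/160 + 151/2880 = 2653/2880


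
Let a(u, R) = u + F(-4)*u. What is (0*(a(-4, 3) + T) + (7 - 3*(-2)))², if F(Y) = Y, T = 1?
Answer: 169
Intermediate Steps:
a(u, R) = -3*u (a(u, R) = u - 4*u = -3*u)
(0*(a(-4, 3) + T) + (7 - 3*(-2)))² = (0*(-3*(-4) + 1) + (7 - 3*(-2)))² = (0*(12 + 1) + (7 + 6))² = (0*13 + 13)² = (0 + 13)² = 13² = 169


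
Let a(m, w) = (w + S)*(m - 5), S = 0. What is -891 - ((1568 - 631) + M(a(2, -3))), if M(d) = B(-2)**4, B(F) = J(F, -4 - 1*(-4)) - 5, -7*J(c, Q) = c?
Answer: -5574949/2401 ≈ -2321.9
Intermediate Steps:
J(c, Q) = -c/7
B(F) = -5 - F/7 (B(F) = -F/7 - 5 = -5 - F/7)
a(m, w) = w*(-5 + m) (a(m, w) = (w + 0)*(m - 5) = w*(-5 + m))
M(d) = 1185921/2401 (M(d) = (-5 - 1/7*(-2))**4 = (-5 + 2/7)**4 = (-33/7)**4 = 1185921/2401)
-891 - ((1568 - 631) + M(a(2, -3))) = -891 - ((1568 - 631) + 1185921/2401) = -891 - (937 + 1185921/2401) = -891 - 1*3435658/2401 = -891 - 3435658/2401 = -5574949/2401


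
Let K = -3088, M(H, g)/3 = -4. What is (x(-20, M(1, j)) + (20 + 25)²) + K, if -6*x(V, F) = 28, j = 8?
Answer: -3203/3 ≈ -1067.7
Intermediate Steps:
M(H, g) = -12 (M(H, g) = 3*(-4) = -12)
x(V, F) = -14/3 (x(V, F) = -⅙*28 = -14/3)
(x(-20, M(1, j)) + (20 + 25)²) + K = (-14/3 + (20 + 25)²) - 3088 = (-14/3 + 45²) - 3088 = (-14/3 + 2025) - 3088 = 6061/3 - 3088 = -3203/3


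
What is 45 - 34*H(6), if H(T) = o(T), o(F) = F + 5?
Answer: -329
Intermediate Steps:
o(F) = 5 + F
H(T) = 5 + T
45 - 34*H(6) = 45 - 34*(5 + 6) = 45 - 34*11 = 45 - 374 = -329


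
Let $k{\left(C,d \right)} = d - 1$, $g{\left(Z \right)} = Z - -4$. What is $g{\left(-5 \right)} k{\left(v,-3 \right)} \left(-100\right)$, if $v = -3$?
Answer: $-400$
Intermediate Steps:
$g{\left(Z \right)} = 4 + Z$ ($g{\left(Z \right)} = Z + 4 = 4 + Z$)
$k{\left(C,d \right)} = -1 + d$
$g{\left(-5 \right)} k{\left(v,-3 \right)} \left(-100\right) = \left(4 - 5\right) \left(-1 - 3\right) \left(-100\right) = \left(-1\right) \left(-4\right) \left(-100\right) = 4 \left(-100\right) = -400$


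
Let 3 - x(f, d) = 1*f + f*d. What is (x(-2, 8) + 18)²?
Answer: 1521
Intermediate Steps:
x(f, d) = 3 - f - d*f (x(f, d) = 3 - (1*f + f*d) = 3 - (f + d*f) = 3 + (-f - d*f) = 3 - f - d*f)
(x(-2, 8) + 18)² = ((3 - 1*(-2) - 1*8*(-2)) + 18)² = ((3 + 2 + 16) + 18)² = (21 + 18)² = 39² = 1521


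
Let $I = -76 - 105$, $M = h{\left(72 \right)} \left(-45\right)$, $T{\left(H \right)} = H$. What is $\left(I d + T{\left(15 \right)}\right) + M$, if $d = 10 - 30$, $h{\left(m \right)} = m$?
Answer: $395$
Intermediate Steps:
$M = -3240$ ($M = 72 \left(-45\right) = -3240$)
$d = -20$ ($d = 10 - 30 = -20$)
$I = -181$
$\left(I d + T{\left(15 \right)}\right) + M = \left(\left(-181\right) \left(-20\right) + 15\right) - 3240 = \left(3620 + 15\right) - 3240 = 3635 - 3240 = 395$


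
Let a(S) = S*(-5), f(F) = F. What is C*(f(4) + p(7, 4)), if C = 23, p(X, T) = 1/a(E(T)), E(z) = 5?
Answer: 2277/25 ≈ 91.080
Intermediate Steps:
a(S) = -5*S
p(X, T) = -1/25 (p(X, T) = 1/(-5*5) = 1/(-25) = -1/25)
C*(f(4) + p(7, 4)) = 23*(4 - 1/25) = 23*(99/25) = 2277/25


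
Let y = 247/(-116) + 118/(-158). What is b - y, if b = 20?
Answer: 209637/9164 ≈ 22.876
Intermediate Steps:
y = -26357/9164 (y = 247*(-1/116) + 118*(-1/158) = -247/116 - 59/79 = -26357/9164 ≈ -2.8761)
b - y = 20 - 1*(-26357/9164) = 20 + 26357/9164 = 209637/9164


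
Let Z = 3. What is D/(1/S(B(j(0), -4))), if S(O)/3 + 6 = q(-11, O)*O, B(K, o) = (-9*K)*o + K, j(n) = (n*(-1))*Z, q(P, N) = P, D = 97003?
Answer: -1746054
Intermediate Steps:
j(n) = -3*n (j(n) = (n*(-1))*3 = -n*3 = -3*n)
B(K, o) = K - 9*K*o (B(K, o) = -9*K*o + K = K - 9*K*o)
S(O) = -18 - 33*O (S(O) = -18 + 3*(-11*O) = -18 - 33*O)
D/(1/S(B(j(0), -4))) = 97003/(1/(-18 - 33*(-3*0)*(1 - 9*(-4)))) = 97003/(1/(-18 - 0*(1 + 36))) = 97003/(1/(-18 - 0*37)) = 97003/(1/(-18 - 33*0)) = 97003/(1/(-18 + 0)) = 97003/(1/(-18)) = 97003/(-1/18) = 97003*(-18) = -1746054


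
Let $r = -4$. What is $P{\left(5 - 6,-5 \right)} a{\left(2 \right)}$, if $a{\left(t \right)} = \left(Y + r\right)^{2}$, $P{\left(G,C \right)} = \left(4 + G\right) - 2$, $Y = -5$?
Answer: $81$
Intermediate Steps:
$P{\left(G,C \right)} = 2 + G$
$a{\left(t \right)} = 81$ ($a{\left(t \right)} = \left(-5 - 4\right)^{2} = \left(-9\right)^{2} = 81$)
$P{\left(5 - 6,-5 \right)} a{\left(2 \right)} = \left(2 + \left(5 - 6\right)\right) 81 = \left(2 - 1\right) 81 = 1 \cdot 81 = 81$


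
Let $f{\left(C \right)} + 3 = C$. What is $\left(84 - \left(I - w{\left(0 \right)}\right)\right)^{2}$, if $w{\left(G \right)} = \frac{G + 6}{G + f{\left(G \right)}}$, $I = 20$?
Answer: $3844$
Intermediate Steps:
$f{\left(C \right)} = -3 + C$
$w{\left(G \right)} = \frac{6 + G}{-3 + 2 G}$ ($w{\left(G \right)} = \frac{G + 6}{G + \left(-3 + G\right)} = \frac{6 + G}{-3 + 2 G}$)
$\left(84 - \left(I - w{\left(0 \right)}\right)\right)^{2} = \left(84 - \left(20 - \frac{6 + 0}{-3 + 2 \cdot 0}\right)\right)^{2} = \left(84 - \left(20 - \frac{1}{-3 + 0} \cdot 6\right)\right)^{2} = \left(84 - \left(20 - \frac{1}{-3} \cdot 6\right)\right)^{2} = \left(84 - 22\right)^{2} = 62^{2} = 3844$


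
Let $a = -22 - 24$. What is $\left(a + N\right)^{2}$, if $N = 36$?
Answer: $100$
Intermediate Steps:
$a = -46$ ($a = -22 - 24 = -46$)
$\left(a + N\right)^{2} = \left(-46 + 36\right)^{2} = \left(-10\right)^{2} = 100$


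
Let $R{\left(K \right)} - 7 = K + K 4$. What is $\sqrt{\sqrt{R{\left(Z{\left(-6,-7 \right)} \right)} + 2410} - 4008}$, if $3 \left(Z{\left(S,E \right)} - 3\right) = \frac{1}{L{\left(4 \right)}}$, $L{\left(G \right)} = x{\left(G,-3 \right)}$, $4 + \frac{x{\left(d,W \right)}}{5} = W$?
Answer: $\frac{\sqrt{-1767528 + 21 \sqrt{1072491}}}{21} \approx 62.918 i$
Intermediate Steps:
$x{\left(d,W \right)} = -20 + 5 W$
$L{\left(G \right)} = -35$ ($L{\left(G \right)} = -20 + 5 \left(-3\right) = -20 - 15 = -35$)
$Z{\left(S,E \right)} = \frac{314}{105}$ ($Z{\left(S,E \right)} = 3 + \frac{1}{3 \left(-35\right)} = 3 + \frac{1}{3} \left(- \frac{1}{35}\right) = 3 - \frac{1}{105} = \frac{314}{105}$)
$R{\left(K \right)} = 7 + 5 K$ ($R{\left(K \right)} = 7 + \left(K + K 4\right) = 7 + \left(K + 4 K\right) = 7 + 5 K$)
$\sqrt{\sqrt{R{\left(Z{\left(-6,-7 \right)} \right)} + 2410} - 4008} = \sqrt{\sqrt{\left(7 + 5 \cdot \frac{314}{105}\right) + 2410} - 4008} = \sqrt{\sqrt{\left(7 + \frac{314}{21}\right) + 2410} - 4008} = \sqrt{\sqrt{\frac{461}{21} + 2410} - 4008} = \sqrt{\sqrt{\frac{51071}{21}} - 4008} = \sqrt{\frac{\sqrt{1072491}}{21} - 4008} = \sqrt{-4008 + \frac{\sqrt{1072491}}{21}}$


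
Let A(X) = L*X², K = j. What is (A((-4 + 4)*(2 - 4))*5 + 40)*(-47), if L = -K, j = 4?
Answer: -1880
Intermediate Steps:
K = 4
L = -4 (L = -1*4 = -4)
A(X) = -4*X²
(A((-4 + 4)*(2 - 4))*5 + 40)*(-47) = (-4*(-4 + 4)²*(2 - 4)²*5 + 40)*(-47) = (-4*(0*(-2))²*5 + 40)*(-47) = (-4*0²*5 + 40)*(-47) = (-4*0*5 + 40)*(-47) = (0*5 + 40)*(-47) = (0 + 40)*(-47) = 40*(-47) = -1880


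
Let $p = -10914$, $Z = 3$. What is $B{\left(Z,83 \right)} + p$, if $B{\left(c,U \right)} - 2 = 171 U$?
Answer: $3281$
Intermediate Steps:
$B{\left(c,U \right)} = 2 + 171 U$
$B{\left(Z,83 \right)} + p = \left(2 + 171 \cdot 83\right) - 10914 = \left(2 + 14193\right) - 10914 = 14195 - 10914 = 3281$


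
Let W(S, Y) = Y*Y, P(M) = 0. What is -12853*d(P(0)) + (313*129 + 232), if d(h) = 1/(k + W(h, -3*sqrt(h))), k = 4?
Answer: 149583/4 ≈ 37396.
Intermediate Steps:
W(S, Y) = Y**2
d(h) = 1/(4 + 9*h) (d(h) = 1/(4 + (-3*sqrt(h))**2) = 1/(4 + 9*h))
-12853*d(P(0)) + (313*129 + 232) = -12853/(4 + 9*0) + (313*129 + 232) = -12853/(4 + 0) + (40377 + 232) = -12853/4 + 40609 = 149583/4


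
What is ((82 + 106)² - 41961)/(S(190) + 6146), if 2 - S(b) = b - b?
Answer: -6617/6148 ≈ -1.0763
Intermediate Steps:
S(b) = 2 (S(b) = 2 - (b - b) = 2 - 1*0 = 2 + 0 = 2)
((82 + 106)² - 41961)/(S(190) + 6146) = ((82 + 106)² - 41961)/(2 + 6146) = (188² - 41961)/6148 = (35344 - 41961)*(1/6148) = -6617*1/6148 = -6617/6148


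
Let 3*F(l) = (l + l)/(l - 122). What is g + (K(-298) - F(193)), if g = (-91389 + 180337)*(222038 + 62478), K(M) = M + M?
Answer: 5390418385450/213 ≈ 2.5307e+10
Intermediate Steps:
K(M) = 2*M
F(l) = 2*l/(3*(-122 + l)) (F(l) = ((l + l)/(l - 122))/3 = ((2*l)/(-122 + l))/3 = (2*l/(-122 + l))/3 = 2*l/(3*(-122 + l)))
g = 25307129168 (g = 88948*284516 = 25307129168)
g + (K(-298) - F(193)) = 25307129168 + (2*(-298) - 2*193/(3*(-122 + 193))) = 25307129168 + (-596 - 2*193/(3*71)) = 25307129168 + (-596 - 1*386/213) = 25307129168 + (-596 - 386/213) = 25307129168 - 127334/213 = 5390418385450/213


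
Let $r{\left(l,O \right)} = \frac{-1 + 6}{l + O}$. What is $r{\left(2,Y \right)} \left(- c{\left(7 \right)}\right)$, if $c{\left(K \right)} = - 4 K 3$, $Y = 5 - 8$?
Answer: $-420$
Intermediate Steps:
$Y = -3$
$r{\left(l,O \right)} = \frac{5}{O + l}$
$c{\left(K \right)} = - 12 K$
$r{\left(2,Y \right)} \left(- c{\left(7 \right)}\right) = \frac{5}{-3 + 2} \left(- \left(-12\right) 7\right) = \frac{5}{-1} \left(\left(-1\right) \left(-84\right)\right) = 5 \left(-1\right) 84 = \left(-5\right) 84 = -420$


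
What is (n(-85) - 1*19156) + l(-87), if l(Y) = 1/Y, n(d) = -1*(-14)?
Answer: -1665355/87 ≈ -19142.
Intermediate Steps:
n(d) = 14
(n(-85) - 1*19156) + l(-87) = (14 - 1*19156) + 1/(-87) = (14 - 19156) - 1/87 = -19142 - 1/87 = -1665355/87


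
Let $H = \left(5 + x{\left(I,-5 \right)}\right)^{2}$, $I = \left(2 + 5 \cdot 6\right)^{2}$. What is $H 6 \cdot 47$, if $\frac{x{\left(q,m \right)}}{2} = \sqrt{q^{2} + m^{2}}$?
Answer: $1182828978 + 5640 \sqrt{1048601} \approx 1.1886 \cdot 10^{9}$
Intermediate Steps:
$I = 1024$ ($I = \left(2 + 30\right)^{2} = 32^{2} = 1024$)
$x{\left(q,m \right)} = 2 \sqrt{m^{2} + q^{2}}$ ($x{\left(q,m \right)} = 2 \sqrt{q^{2} + m^{2}} = 2 \sqrt{m^{2} + q^{2}}$)
$H = \left(5 + 2 \sqrt{1048601}\right)^{2}$ ($H = \left(5 + 2 \sqrt{\left(-5\right)^{2} + 1024^{2}}\right)^{2} = \left(5 + 2 \sqrt{25 + 1048576}\right)^{2} = \left(5 + 2 \sqrt{1048601}\right)^{2} \approx 4.2149 \cdot 10^{6}$)
$H 6 \cdot 47 = \left(4194429 + 20 \sqrt{1048601}\right) 6 \cdot 47 = \left(25166574 + 120 \sqrt{1048601}\right) 47 = 1182828978 + 5640 \sqrt{1048601}$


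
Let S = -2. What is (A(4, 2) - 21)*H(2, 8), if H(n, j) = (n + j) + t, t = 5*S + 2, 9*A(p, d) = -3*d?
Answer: -130/3 ≈ -43.333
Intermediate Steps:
A(p, d) = -d/3 (A(p, d) = (-3*d)/9 = -d/3)
t = -8 (t = 5*(-2) + 2 = -10 + 2 = -8)
H(n, j) = -8 + j + n (H(n, j) = (n + j) - 8 = (j + n) - 8 = -8 + j + n)
(A(4, 2) - 21)*H(2, 8) = (-⅓*2 - 21)*(-8 + 8 + 2) = (-⅔ - 21)*2 = -65/3*2 = -130/3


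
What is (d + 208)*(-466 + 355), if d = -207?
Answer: -111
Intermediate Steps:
(d + 208)*(-466 + 355) = (-207 + 208)*(-466 + 355) = 1*(-111) = -111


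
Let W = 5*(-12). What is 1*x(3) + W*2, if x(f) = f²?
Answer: -111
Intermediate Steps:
W = -60
1*x(3) + W*2 = 1*3² - 60*2 = 1*9 - 120 = 9 - 120 = -111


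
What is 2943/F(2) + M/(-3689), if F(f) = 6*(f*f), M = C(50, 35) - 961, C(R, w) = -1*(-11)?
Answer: 3626509/29512 ≈ 122.88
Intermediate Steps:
C(R, w) = 11
M = -950 (M = 11 - 961 = -950)
F(f) = 6*f²
2943/F(2) + M/(-3689) = 2943/((6*2²)) - 950/(-3689) = 2943/((6*4)) - 950*(-1/3689) = 2943/24 + 950/3689 = 2943*(1/24) + 950/3689 = 981/8 + 950/3689 = 3626509/29512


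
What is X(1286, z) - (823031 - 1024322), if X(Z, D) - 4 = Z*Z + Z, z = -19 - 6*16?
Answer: 1856377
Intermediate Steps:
z = -115 (z = -19 - 96 = -115)
X(Z, D) = 4 + Z + Z² (X(Z, D) = 4 + (Z*Z + Z) = 4 + (Z² + Z) = 4 + (Z + Z²) = 4 + Z + Z²)
X(1286, z) - (823031 - 1024322) = (4 + 1286 + 1286²) - (823031 - 1024322) = (4 + 1286 + 1653796) - 1*(-201291) = 1655086 + 201291 = 1856377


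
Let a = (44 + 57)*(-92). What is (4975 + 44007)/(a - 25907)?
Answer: -48982/35199 ≈ -1.3916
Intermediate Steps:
a = -9292 (a = 101*(-92) = -9292)
(4975 + 44007)/(a - 25907) = (4975 + 44007)/(-9292 - 25907) = 48982/(-35199) = 48982*(-1/35199) = -48982/35199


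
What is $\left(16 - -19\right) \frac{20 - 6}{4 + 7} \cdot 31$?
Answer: $\frac{15190}{11} \approx 1380.9$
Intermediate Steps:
$\left(16 - -19\right) \frac{20 - 6}{4 + 7} \cdot 31 = \left(16 + 19\right) \frac{14}{11} \cdot 31 = 35 \cdot 14 \cdot \frac{1}{11} \cdot 31 = 35 \cdot \frac{14}{11} \cdot 31 = \frac{490}{11} \cdot 31 = \frac{15190}{11}$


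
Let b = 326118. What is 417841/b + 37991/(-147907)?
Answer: 1335461077/1303652298 ≈ 1.0244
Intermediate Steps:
417841/b + 37991/(-147907) = 417841/326118 + 37991/(-147907) = 417841*(1/326118) + 37991*(-1/147907) = 11293/8814 - 37991/147907 = 1335461077/1303652298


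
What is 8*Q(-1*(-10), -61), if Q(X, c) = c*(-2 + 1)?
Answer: 488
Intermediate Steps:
Q(X, c) = -c (Q(X, c) = c*(-1) = -c)
8*Q(-1*(-10), -61) = 8*(-1*(-61)) = 8*61 = 488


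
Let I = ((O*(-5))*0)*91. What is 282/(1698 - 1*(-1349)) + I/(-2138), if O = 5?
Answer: 282/3047 ≈ 0.092550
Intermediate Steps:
I = 0 (I = ((5*(-5))*0)*91 = -25*0*91 = 0*91 = 0)
282/(1698 - 1*(-1349)) + I/(-2138) = 282/(1698 - 1*(-1349)) + 0/(-2138) = 282/(1698 + 1349) + 0*(-1/2138) = 282/3047 + 0 = 282/3047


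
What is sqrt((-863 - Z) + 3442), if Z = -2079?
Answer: sqrt(4658) ≈ 68.250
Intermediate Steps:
sqrt((-863 - Z) + 3442) = sqrt((-863 - 1*(-2079)) + 3442) = sqrt((-863 + 2079) + 3442) = sqrt(1216 + 3442) = sqrt(4658)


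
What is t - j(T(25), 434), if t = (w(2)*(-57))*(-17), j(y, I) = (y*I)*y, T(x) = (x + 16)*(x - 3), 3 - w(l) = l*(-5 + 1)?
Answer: -353093477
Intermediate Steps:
w(l) = 3 + 4*l (w(l) = 3 - l*(-5 + 1) = 3 - l*(-4) = 3 - (-4)*l = 3 + 4*l)
T(x) = (-3 + x)*(16 + x) (T(x) = (16 + x)*(-3 + x) = (-3 + x)*(16 + x))
j(y, I) = I*y² (j(y, I) = (I*y)*y = I*y²)
t = 10659 (t = ((3 + 4*2)*(-57))*(-17) = ((3 + 8)*(-57))*(-17) = (11*(-57))*(-17) = -627*(-17) = 10659)
t - j(T(25), 434) = 10659 - 434*(-48 + 25² + 13*25)² = 10659 - 434*(-48 + 625 + 325)² = 10659 - 434*902² = 10659 - 434*813604 = 10659 - 1*353104136 = 10659 - 353104136 = -353093477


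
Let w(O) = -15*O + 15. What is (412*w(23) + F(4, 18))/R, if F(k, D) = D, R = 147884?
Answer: -67971/73942 ≈ -0.91925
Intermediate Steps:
w(O) = 15 - 15*O
(412*w(23) + F(4, 18))/R = (412*(15 - 15*23) + 18)/147884 = (412*(15 - 345) + 18)*(1/147884) = (412*(-330) + 18)*(1/147884) = (-135960 + 18)*(1/147884) = -135942*1/147884 = -67971/73942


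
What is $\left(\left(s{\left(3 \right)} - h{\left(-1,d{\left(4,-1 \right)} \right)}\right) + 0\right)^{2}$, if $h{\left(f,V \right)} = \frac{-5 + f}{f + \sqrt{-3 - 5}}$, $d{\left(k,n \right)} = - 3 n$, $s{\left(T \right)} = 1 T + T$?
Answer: $- \frac{288}{\left(1 - 2 i \sqrt{2}\right)^{2}} \approx 24.889 - 20.113 i$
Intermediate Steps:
$s{\left(T \right)} = 2 T$ ($s{\left(T \right)} = T + T = 2 T$)
$h{\left(f,V \right)} = \frac{-5 + f}{f + 2 i \sqrt{2}}$ ($h{\left(f,V \right)} = \frac{-5 + f}{f + \sqrt{-8}} = \frac{-5 + f}{f + 2 i \sqrt{2}}$)
$\left(\left(s{\left(3 \right)} - h{\left(-1,d{\left(4,-1 \right)} \right)}\right) + 0\right)^{2} = \left(\left(2 \cdot 3 - \frac{-5 - 1}{-1 + 2 i \sqrt{2}}\right) + 0\right)^{2} = \left(\left(6 - \frac{1}{-1 + 2 i \sqrt{2}} \left(-6\right)\right) + 0\right)^{2} = \left(\left(6 - - \frac{6}{-1 + 2 i \sqrt{2}}\right) + 0\right)^{2} = \left(\left(6 + \frac{6}{-1 + 2 i \sqrt{2}}\right) + 0\right)^{2} = \left(6 + \frac{6}{-1 + 2 i \sqrt{2}}\right)^{2}$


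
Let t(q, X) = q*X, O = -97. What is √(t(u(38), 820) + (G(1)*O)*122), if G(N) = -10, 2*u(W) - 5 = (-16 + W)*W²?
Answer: √13145270 ≈ 3625.6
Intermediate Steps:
u(W) = 5/2 + W²*(-16 + W)/2 (u(W) = 5/2 + ((-16 + W)*W²)/2 = 5/2 + (W²*(-16 + W))/2 = 5/2 + W²*(-16 + W)/2)
t(q, X) = X*q
√(t(u(38), 820) + (G(1)*O)*122) = √(820*(5/2 + (½)*38³ - 8*38²) - 10*(-97)*122) = √(820*(5/2 + (½)*54872 - 8*1444) + 970*122) = √(820*(5/2 + 27436 - 11552) + 118340) = √(820*(31773/2) + 118340) = √(13026930 + 118340) = √13145270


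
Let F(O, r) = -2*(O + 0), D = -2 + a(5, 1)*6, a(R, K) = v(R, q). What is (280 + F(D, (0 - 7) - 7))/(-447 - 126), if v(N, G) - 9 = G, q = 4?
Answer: -128/573 ≈ -0.22339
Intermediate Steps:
v(N, G) = 9 + G
a(R, K) = 13 (a(R, K) = 9 + 4 = 13)
D = 76 (D = -2 + 13*6 = -2 + 78 = 76)
F(O, r) = -2*O
(280 + F(D, (0 - 7) - 7))/(-447 - 126) = (280 - 2*76)/(-447 - 126) = (280 - 152)/(-573) = 128*(-1/573) = -128/573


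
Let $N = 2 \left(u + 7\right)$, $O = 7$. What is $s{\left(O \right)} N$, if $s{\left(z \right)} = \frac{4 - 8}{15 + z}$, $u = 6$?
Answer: $- \frac{52}{11} \approx -4.7273$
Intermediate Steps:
$s{\left(z \right)} = - \frac{4}{15 + z}$
$N = 26$ ($N = 2 \left(6 + 7\right) = 2 \cdot 13 = 26$)
$s{\left(O \right)} N = - \frac{4}{15 + 7} \cdot 26 = - \frac{4}{22} \cdot 26 = \left(-4\right) \frac{1}{22} \cdot 26 = \left(- \frac{2}{11}\right) 26 = - \frac{52}{11}$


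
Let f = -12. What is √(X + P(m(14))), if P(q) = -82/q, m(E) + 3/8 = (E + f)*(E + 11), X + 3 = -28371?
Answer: I*√4472258198/397 ≈ 168.45*I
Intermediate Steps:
X = -28374 (X = -3 - 28371 = -28374)
m(E) = -3/8 + (-12 + E)*(11 + E) (m(E) = -3/8 + (E - 12)*(E + 11) = -3/8 + (-12 + E)*(11 + E))
√(X + P(m(14))) = √(-28374 - 82/(-1059/8 + 14² - 1*14)) = √(-28374 - 82/(-1059/8 + 196 - 14)) = √(-28374 - 82/397/8) = √(-28374 - 82*8/397) = √(-28374 - 656/397) = √(-11265134/397) = I*√4472258198/397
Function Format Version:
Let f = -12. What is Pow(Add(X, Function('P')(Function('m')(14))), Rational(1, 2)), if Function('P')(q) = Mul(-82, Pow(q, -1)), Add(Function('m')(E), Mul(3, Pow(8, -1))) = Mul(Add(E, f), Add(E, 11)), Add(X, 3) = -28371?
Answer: Mul(Rational(1, 397), I, Pow(4472258198, Rational(1, 2))) ≈ Mul(168.45, I)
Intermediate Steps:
X = -28374 (X = Add(-3, -28371) = -28374)
Function('m')(E) = Add(Rational(-3, 8), Mul(Add(-12, E), Add(11, E))) (Function('m')(E) = Add(Rational(-3, 8), Mul(Add(E, -12), Add(E, 11))) = Add(Rational(-3, 8), Mul(Add(-12, E), Add(11, E))))
Pow(Add(X, Function('P')(Function('m')(14))), Rational(1, 2)) = Pow(Add(-28374, Mul(-82, Pow(Add(Rational(-1059, 8), Pow(14, 2), Mul(-1, 14)), -1))), Rational(1, 2)) = Pow(Add(-28374, Mul(-82, Pow(Add(Rational(-1059, 8), 196, -14), -1))), Rational(1, 2)) = Pow(Add(-28374, Mul(-82, Pow(Rational(397, 8), -1))), Rational(1, 2)) = Pow(Add(-28374, Mul(-82, Rational(8, 397))), Rational(1, 2)) = Pow(Add(-28374, Rational(-656, 397)), Rational(1, 2)) = Pow(Rational(-11265134, 397), Rational(1, 2)) = Mul(Rational(1, 397), I, Pow(4472258198, Rational(1, 2)))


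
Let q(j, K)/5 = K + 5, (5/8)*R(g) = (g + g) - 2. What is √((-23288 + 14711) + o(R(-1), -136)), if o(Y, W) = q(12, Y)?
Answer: 2*I*√2146 ≈ 92.65*I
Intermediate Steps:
R(g) = -16/5 + 16*g/5 (R(g) = 8*((g + g) - 2)/5 = 8*(2*g - 2)/5 = 8*(-2 + 2*g)/5 = -16/5 + 16*g/5)
q(j, K) = 25 + 5*K (q(j, K) = 5*(K + 5) = 5*(5 + K) = 25 + 5*K)
o(Y, W) = 25 + 5*Y
√((-23288 + 14711) + o(R(-1), -136)) = √((-23288 + 14711) + (25 + 5*(-16/5 + (16/5)*(-1)))) = √(-8577 + (25 + 5*(-16/5 - 16/5))) = √(-8577 + (25 + 5*(-32/5))) = √(-8577 + (25 - 32)) = √(-8577 - 7) = √(-8584) = 2*I*√2146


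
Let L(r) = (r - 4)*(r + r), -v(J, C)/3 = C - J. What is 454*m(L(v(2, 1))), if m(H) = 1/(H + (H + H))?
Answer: -227/9 ≈ -25.222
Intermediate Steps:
v(J, C) = -3*C + 3*J (v(J, C) = -3*(C - J) = -3*C + 3*J)
L(r) = 2*r*(-4 + r) (L(r) = (-4 + r)*(2*r) = 2*r*(-4 + r))
m(H) = 1/(3*H) (m(H) = 1/(H + 2*H) = 1/(3*H))
454*m(L(v(2, 1))) = 454*(1/(3*((2*(-3*1 + 3*2)*(-4 + (-3*1 + 3*2)))))) = 454*(1/(3*((2*(-3 + 6)*(-4 + (-3 + 6)))))) = 454*(1/(3*((2*3*(-4 + 3))))) = 454*(1/(3*((2*3*(-1))))) = 454*((1/3)/(-6)) = 454*((1/3)*(-1/6)) = 454*(-1/18) = -227/9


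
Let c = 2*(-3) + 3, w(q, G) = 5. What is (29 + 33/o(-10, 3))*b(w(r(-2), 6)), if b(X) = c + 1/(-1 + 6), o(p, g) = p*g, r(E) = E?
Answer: -1953/25 ≈ -78.120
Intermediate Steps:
o(p, g) = g*p
c = -3 (c = -6 + 3 = -3)
b(X) = -14/5 (b(X) = -3 + 1/(-1 + 6) = -3 + 1/5 = -3 + ⅕ = -14/5)
(29 + 33/o(-10, 3))*b(w(r(-2), 6)) = (29 + 33/((3*(-10))))*(-14/5) = (29 + 33/(-30))*(-14/5) = (29 + 33*(-1/30))*(-14/5) = (29 - 11/10)*(-14/5) = (279/10)*(-14/5) = -1953/25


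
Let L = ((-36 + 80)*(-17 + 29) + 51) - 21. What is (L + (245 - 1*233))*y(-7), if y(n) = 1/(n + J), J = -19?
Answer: -285/13 ≈ -21.923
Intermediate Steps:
L = 558 (L = (44*12 + 51) - 21 = (528 + 51) - 21 = 579 - 21 = 558)
y(n) = 1/(-19 + n) (y(n) = 1/(n - 19) = 1/(-19 + n))
(L + (245 - 1*233))*y(-7) = (558 + (245 - 1*233))/(-19 - 7) = (558 + (245 - 233))/(-26) = (558 + 12)*(-1/26) = 570*(-1/26) = -285/13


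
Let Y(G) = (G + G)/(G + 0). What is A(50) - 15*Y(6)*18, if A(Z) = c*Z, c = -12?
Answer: -1140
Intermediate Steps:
A(Z) = -12*Z
Y(G) = 2 (Y(G) = (2*G)/G = 2)
A(50) - 15*Y(6)*18 = -12*50 - 15*2*18 = -600 - 30*18 = -600 - 1*540 = -600 - 540 = -1140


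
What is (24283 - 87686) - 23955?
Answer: -87358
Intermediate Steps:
(24283 - 87686) - 23955 = -63403 - 23955 = -87358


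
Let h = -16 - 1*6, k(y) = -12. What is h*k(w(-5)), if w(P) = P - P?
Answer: 264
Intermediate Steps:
w(P) = 0
h = -22 (h = -16 - 6 = -22)
h*k(w(-5)) = -22*(-12) = 264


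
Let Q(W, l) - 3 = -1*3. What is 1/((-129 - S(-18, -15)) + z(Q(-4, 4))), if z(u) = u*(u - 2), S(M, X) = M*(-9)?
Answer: -1/291 ≈ -0.0034364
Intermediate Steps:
Q(W, l) = 0 (Q(W, l) = 3 - 1*3 = 3 - 3 = 0)
S(M, X) = -9*M
z(u) = u*(-2 + u)
1/((-129 - S(-18, -15)) + z(Q(-4, 4))) = 1/((-129 - (-9)*(-18)) + 0*(-2 + 0)) = 1/((-129 - 1*162) + 0*(-2)) = 1/((-129 - 162) + 0) = 1/(-291 + 0) = 1/(-291) = -1/291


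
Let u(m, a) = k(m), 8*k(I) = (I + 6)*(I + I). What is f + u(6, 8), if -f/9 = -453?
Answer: 4095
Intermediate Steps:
k(I) = I*(6 + I)/4 (k(I) = ((I + 6)*(I + I))/8 = ((6 + I)*(2*I))/8 = (2*I*(6 + I))/8 = I*(6 + I)/4)
u(m, a) = m*(6 + m)/4
f = 4077 (f = -9*(-453) = 4077)
f + u(6, 8) = 4077 + (¼)*6*(6 + 6) = 4077 + (¼)*6*12 = 4077 + 18 = 4095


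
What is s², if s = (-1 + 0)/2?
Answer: ¼ ≈ 0.25000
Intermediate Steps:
s = -½ (s = (½)*(-1) = -½ ≈ -0.50000)
s² = (-½)² = ¼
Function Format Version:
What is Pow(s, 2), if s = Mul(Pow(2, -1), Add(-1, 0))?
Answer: Rational(1, 4) ≈ 0.25000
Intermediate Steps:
s = Rational(-1, 2) (s = Mul(Rational(1, 2), -1) = Rational(-1, 2) ≈ -0.50000)
Pow(s, 2) = Pow(Rational(-1, 2), 2) = Rational(1, 4)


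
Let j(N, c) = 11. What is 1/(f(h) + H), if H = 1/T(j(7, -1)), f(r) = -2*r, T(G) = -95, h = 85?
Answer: -95/16151 ≈ -0.0058820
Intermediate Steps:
H = -1/95 (H = 1/(-95) = -1/95 ≈ -0.010526)
1/(f(h) + H) = 1/(-2*85 - 1/95) = 1/(-170 - 1/95) = 1/(-16151/95) = -95/16151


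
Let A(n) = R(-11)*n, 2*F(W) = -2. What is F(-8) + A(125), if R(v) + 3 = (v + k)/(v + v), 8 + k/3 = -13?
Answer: 489/11 ≈ 44.455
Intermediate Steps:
k = -63 (k = -24 + 3*(-13) = -24 - 39 = -63)
F(W) = -1 (F(W) = (½)*(-2) = -1)
R(v) = -3 + (-63 + v)/(2*v) (R(v) = -3 + (v - 63)/(v + v) = -3 + (-63 + v)/((2*v)) = -3 + (-63 + v)*(1/(2*v)) = -3 + (-63 + v)/(2*v))
A(n) = 4*n/11 (A(n) = ((½)*(-63 - 5*(-11))/(-11))*n = ((½)*(-1/11)*(-63 + 55))*n = ((½)*(-1/11)*(-8))*n = 4*n/11)
F(-8) + A(125) = -1 + (4/11)*125 = -1 + 500/11 = 489/11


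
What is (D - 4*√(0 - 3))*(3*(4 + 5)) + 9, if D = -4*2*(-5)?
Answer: 1089 - 108*I*√3 ≈ 1089.0 - 187.06*I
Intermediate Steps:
D = 40 (D = -8*(-5) = 40)
(D - 4*√(0 - 3))*(3*(4 + 5)) + 9 = (40 - 4*√(0 - 3))*(3*(4 + 5)) + 9 = (40 - 4*I*√3)*(3*9) + 9 = (40 - 4*I*√3)*27 + 9 = (1080 - 108*I*√3) + 9 = 1089 - 108*I*√3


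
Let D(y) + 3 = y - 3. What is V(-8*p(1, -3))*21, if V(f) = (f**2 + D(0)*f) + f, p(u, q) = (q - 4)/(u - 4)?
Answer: 27832/3 ≈ 9277.3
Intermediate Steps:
D(y) = -6 + y (D(y) = -3 + (y - 3) = -3 + (-3 + y) = -6 + y)
p(u, q) = (-4 + q)/(-4 + u)
V(f) = f**2 - 5*f (V(f) = (f**2 + (-6 + 0)*f) + f = (f**2 - 6*f) + f = f**2 - 5*f)
V(-8*p(1, -3))*21 = ((-8*(-4 - 3)/(-4 + 1))*(-5 - 8*(-4 - 3)/(-4 + 1)))*21 = ((-8*(-7)/(-3))*(-5 - 8*(-7)/(-3)))*21 = ((-(-8)*(-7)/3)*(-5 - (-8)*(-7)/3))*21 = ((-8*7/3)*(-5 - 8*7/3))*21 = -56*(-5 - 56/3)/3*21 = -56/3*(-71/3)*21 = (3976/9)*21 = 27832/3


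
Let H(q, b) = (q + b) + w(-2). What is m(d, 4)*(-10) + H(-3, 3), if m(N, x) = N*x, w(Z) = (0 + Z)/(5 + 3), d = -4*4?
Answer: 2559/4 ≈ 639.75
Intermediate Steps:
d = -16
w(Z) = Z/8
H(q, b) = -¼ + b + q (H(q, b) = (q + b) + (⅛)*(-2) = (b + q) - ¼ = -¼ + b + q)
m(d, 4)*(-10) + H(-3, 3) = -16*4*(-10) + (-¼ + 3 - 3) = -64*(-10) - ¼ = 640 - ¼ = 2559/4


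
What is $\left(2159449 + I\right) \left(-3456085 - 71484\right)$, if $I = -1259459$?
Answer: $-3174776824310$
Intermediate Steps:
$\left(2159449 + I\right) \left(-3456085 - 71484\right) = \left(2159449 - 1259459\right) \left(-3456085 - 71484\right) = 899990 \left(-3527569\right) = -3174776824310$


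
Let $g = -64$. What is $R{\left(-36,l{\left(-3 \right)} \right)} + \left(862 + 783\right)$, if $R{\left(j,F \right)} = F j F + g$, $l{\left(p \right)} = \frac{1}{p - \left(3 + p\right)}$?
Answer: $1577$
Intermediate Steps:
$l{\left(p \right)} = - \frac{1}{3}$ ($l{\left(p \right)} = \frac{1}{-3} = - \frac{1}{3}$)
$R{\left(j,F \right)} = -64 + j F^{2}$ ($R{\left(j,F \right)} = F j F - 64 = j F^{2} - 64 = -64 + j F^{2}$)
$R{\left(-36,l{\left(-3 \right)} \right)} + \left(862 + 783\right) = \left(-64 - 36 \left(- \frac{1}{3}\right)^{2}\right) + \left(862 + 783\right) = \left(-64 - 4\right) + 1645 = -68 + 1645 = 1577$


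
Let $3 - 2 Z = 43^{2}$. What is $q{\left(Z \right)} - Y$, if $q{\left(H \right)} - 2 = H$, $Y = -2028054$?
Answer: $2027133$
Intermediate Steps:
$Z = -923$ ($Z = \frac{3}{2} - \frac{43^{2}}{2} = \frac{3}{2} - \frac{1849}{2} = -923$)
$q{\left(H \right)} = 2 + H$
$q{\left(Z \right)} - Y = \left(2 - 923\right) - -2028054 = -921 + 2028054 = 2027133$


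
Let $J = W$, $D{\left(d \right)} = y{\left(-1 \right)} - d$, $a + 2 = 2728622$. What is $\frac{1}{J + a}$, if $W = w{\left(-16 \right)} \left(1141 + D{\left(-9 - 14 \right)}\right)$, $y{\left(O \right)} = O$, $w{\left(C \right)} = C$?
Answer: $\frac{1}{2710012} \approx 3.69 \cdot 10^{-7}$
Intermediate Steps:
$a = 2728620$ ($a = -2 + 2728622 = 2728620$)
$D{\left(d \right)} = -1 - d$
$W = -18608$ ($W = - 16 \left(1141 - \left(-8 - 14\right)\right) = - 16 \left(1141 - -22\right) = - 16 \left(1141 + \left(-1 + 23\right)\right) = - 16 \left(1141 + 22\right) = \left(-16\right) 1163 = -18608$)
$J = -18608$
$\frac{1}{J + a} = \frac{1}{-18608 + 2728620} = \frac{1}{2710012}$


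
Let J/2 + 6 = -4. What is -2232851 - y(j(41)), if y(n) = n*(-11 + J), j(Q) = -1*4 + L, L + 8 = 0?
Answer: -2233223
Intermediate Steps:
L = -8 (L = -8 + 0 = -8)
J = -20 (J = -12 + 2*(-4) = -12 - 8 = -20)
j(Q) = -12 (j(Q) = -1*4 - 8 = -4 - 8 = -12)
y(n) = -31*n (y(n) = n*(-11 - 20) = n*(-31) = -31*n)
-2232851 - y(j(41)) = -2232851 - (-31)*(-12) = -2232851 - 1*372 = -2232851 - 372 = -2233223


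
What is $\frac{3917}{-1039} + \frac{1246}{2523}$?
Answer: $- \frac{8587997}{2621397} \approx -3.2761$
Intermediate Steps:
$\frac{3917}{-1039} + \frac{1246}{2523} = 3917 \left(- \frac{1}{1039}\right) + 1246 \cdot \frac{1}{2523} = - \frac{3917}{1039} + \frac{1246}{2523} = - \frac{8587997}{2621397}$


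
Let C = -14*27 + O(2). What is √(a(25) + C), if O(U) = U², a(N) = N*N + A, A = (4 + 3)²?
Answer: 10*√3 ≈ 17.320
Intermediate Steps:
A = 49 (A = 7² = 49)
a(N) = 49 + N² (a(N) = N*N + 49 = N² + 49 = 49 + N²)
C = -374 (C = -14*27 + 2² = -378 + 4 = -374)
√(a(25) + C) = √((49 + 25²) - 374) = √((49 + 625) - 374) = √(674 - 374) = √300 = 10*√3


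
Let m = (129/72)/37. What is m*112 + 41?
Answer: 5153/111 ≈ 46.423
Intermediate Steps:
m = 43/888 (m = (129*(1/72))*(1/37) = (43/24)*(1/37) = 43/888 ≈ 0.048423)
m*112 + 41 = (43/888)*112 + 41 = 602/111 + 41 = 5153/111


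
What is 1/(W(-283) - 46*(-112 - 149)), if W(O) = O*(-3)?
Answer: 1/12855 ≈ 7.7791e-5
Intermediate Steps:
W(O) = -3*O
1/(W(-283) - 46*(-112 - 149)) = 1/(-3*(-283) - 46*(-112 - 149)) = 1/(849 - 46*(-261)) = 1/(849 + 12006) = 1/12855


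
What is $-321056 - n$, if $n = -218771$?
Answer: $-102285$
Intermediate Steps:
$-321056 - n = -321056 - -218771 = -321056 + 218771 = -102285$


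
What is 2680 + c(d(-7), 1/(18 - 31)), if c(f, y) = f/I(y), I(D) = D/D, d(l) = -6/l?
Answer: 18766/7 ≈ 2680.9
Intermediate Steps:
I(D) = 1
c(f, y) = f (c(f, y) = f/1 = f*1 = f)
2680 + c(d(-7), 1/(18 - 31)) = 2680 - 6/(-7) = 2680 - 6*(-⅐) = 2680 + 6/7 = 18766/7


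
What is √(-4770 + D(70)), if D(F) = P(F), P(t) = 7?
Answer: I*√4763 ≈ 69.015*I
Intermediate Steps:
D(F) = 7
√(-4770 + D(70)) = √(-4770 + 7) = √(-4763) = I*√4763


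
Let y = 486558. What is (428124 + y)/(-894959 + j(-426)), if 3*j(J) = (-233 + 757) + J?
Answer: -2744046/2684779 ≈ -1.0221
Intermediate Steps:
j(J) = 524/3 + J/3 (j(J) = ((-233 + 757) + J)/3 = (524 + J)/3 = 524/3 + J/3)
(428124 + y)/(-894959 + j(-426)) = (428124 + 486558)/(-894959 + (524/3 + (⅓)*(-426))) = 914682/(-894959 + (524/3 - 142)) = 914682/(-894959 + 98/3) = 914682/(-2684779/3) = 914682*(-3/2684779) = -2744046/2684779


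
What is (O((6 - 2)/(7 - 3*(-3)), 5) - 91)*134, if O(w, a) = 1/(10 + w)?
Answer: -499418/41 ≈ -12181.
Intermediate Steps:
(O((6 - 2)/(7 - 3*(-3)), 5) - 91)*134 = (1/(10 + (6 - 2)/(7 - 3*(-3))) - 91)*134 = (1/(10 + 4/(7 + 9)) - 91)*134 = (1/(10 + 4/16) - 91)*134 = (1/(10 + 4*(1/16)) - 91)*134 = (1/(10 + 1/4) - 91)*134 = (1/(41/4) - 91)*134 = (4/41 - 91)*134 = -3727/41*134 = -499418/41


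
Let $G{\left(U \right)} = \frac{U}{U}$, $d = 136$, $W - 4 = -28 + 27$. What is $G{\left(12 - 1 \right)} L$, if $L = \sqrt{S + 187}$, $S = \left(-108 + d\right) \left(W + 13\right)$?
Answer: $\sqrt{635} \approx 25.199$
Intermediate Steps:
$W = 3$ ($W = 4 + \left(-28 + 27\right) = 4 - 1 = 3$)
$S = 448$ ($S = \left(-108 + 136\right) \left(3 + 13\right) = 28 \cdot 16 = 448$)
$L = \sqrt{635}$ ($L = \sqrt{448 + 187} = \sqrt{635} \approx 25.199$)
$G{\left(U \right)} = 1$
$G{\left(12 - 1 \right)} L = 1 \sqrt{635} = \sqrt{635}$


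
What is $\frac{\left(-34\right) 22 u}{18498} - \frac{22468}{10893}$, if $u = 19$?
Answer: $- \frac{95070730}{33583119} \approx -2.8309$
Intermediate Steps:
$\frac{\left(-34\right) 22 u}{18498} - \frac{22468}{10893} = \frac{\left(-34\right) 22 \cdot 19}{18498} - \frac{22468}{10893} = \left(-748\right) 19 \cdot \frac{1}{18498} - \frac{22468}{10893} = \left(-14212\right) \frac{1}{18498} - \frac{22468}{10893} = - \frac{7106}{9249} - \frac{22468}{10893} = - \frac{95070730}{33583119}$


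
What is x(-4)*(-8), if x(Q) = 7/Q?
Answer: 14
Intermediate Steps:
x(-4)*(-8) = (7/(-4))*(-8) = (7*(-¼))*(-8) = -7/4*(-8) = 14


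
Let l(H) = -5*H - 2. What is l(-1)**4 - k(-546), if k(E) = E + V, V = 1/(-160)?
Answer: 100321/160 ≈ 627.01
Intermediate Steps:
V = -1/160 ≈ -0.0062500
l(H) = -2 - 5*H
k(E) = -1/160 + E (k(E) = E - 1/160 = -1/160 + E)
l(-1)**4 - k(-546) = (-2 - 5*(-1))**4 - (-1/160 - 546) = (-2 + 5)**4 - 1*(-87361/160) = 3**4 + 87361/160 = 81 + 87361/160 = 100321/160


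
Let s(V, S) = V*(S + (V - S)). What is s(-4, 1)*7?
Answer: 112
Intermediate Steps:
s(V, S) = V**2 (s(V, S) = V*V = V**2)
s(-4, 1)*7 = (-4)**2*7 = 16*7 = 112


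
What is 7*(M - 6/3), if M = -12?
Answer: -98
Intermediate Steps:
7*(M - 6/3) = 7*(-12 - 6/3) = 7*(-12 - 6*⅓) = 7*(-12 - 2) = 7*(-14) = -98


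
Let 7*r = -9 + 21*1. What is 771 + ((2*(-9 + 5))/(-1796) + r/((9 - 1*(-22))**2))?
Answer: 2328764975/3020423 ≈ 771.01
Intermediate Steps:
r = 12/7 (r = (-9 + 21*1)/7 = (-9 + 21)/7 = (1/7)*12 = 12/7 ≈ 1.7143)
771 + ((2*(-9 + 5))/(-1796) + r/((9 - 1*(-22))**2)) = 771 + ((2*(-9 + 5))/(-1796) + 12/(7*((9 - 1*(-22))**2))) = 771 + ((2*(-4))*(-1/1796) + 12/(7*((9 + 22)**2))) = 771 + (-8*(-1/1796) + 12/(7*(31**2))) = 771 + (2/449 + (12/7)/961) = 771 + (2/449 + (12/7)*(1/961)) = 771 + (2/449 + 12/6727) = 771 + 18842/3020423 = 2328764975/3020423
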